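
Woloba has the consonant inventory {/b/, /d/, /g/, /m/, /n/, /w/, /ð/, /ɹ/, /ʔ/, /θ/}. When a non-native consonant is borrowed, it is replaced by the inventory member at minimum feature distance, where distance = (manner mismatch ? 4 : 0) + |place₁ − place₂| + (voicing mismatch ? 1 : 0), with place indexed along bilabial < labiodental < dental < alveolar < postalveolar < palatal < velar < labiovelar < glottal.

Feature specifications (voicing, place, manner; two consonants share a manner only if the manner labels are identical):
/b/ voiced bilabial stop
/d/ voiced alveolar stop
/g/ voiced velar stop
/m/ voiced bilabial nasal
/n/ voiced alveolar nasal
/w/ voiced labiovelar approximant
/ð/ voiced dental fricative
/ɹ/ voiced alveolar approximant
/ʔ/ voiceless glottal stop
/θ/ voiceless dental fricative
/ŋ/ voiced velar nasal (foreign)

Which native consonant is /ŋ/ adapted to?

/n/ is closest: same manner (nasal), place distance 3 (velar→alveolar), same voicing; total 3. Next closest is /g/ at distance 4.

n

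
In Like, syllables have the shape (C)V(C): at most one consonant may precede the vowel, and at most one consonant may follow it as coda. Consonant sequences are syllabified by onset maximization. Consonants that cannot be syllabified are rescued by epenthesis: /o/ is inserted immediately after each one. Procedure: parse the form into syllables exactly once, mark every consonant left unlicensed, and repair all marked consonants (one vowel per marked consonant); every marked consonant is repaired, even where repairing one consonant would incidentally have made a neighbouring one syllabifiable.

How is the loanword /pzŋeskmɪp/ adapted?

Under (C)V(C), the unsyllabifiable consonants are /p/, /z/, /k/ (at most one coda consonant is licensed; onsets are limited to one consonant).
Each unlicensed consonant becomes the onset of a new syllable: /p/ → /po/, /z/ → /zo/, /k/ → /ko/.

pozoŋeskomɪp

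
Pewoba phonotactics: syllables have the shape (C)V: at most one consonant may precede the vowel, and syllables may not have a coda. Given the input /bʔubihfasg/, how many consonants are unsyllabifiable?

4

Syllabifying with onset maximization leaves /b/, /h/, /s/, /g/ stranded (no codas are permitted; onsets are limited to one consonant).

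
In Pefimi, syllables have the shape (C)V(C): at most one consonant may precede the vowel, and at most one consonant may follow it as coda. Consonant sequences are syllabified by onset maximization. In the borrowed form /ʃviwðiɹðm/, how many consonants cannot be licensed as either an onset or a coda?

3

The consonants /ʃ/, /ð/, /m/ cannot be parsed into a legal (C)V(C) syllable (at most one coda consonant is licensed; onsets are limited to one consonant).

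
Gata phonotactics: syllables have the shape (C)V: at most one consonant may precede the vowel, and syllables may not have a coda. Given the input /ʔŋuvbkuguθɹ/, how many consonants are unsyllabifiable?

5

Syllabifying with onset maximization leaves /ʔ/, /v/, /b/, /θ/, /ɹ/ stranded (no codas are permitted; onsets are limited to one consonant).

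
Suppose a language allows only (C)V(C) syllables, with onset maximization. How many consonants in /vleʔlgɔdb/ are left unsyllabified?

3

Syllabifying with onset maximization leaves /v/, /l/, /b/ stranded (at most one coda consonant is licensed; onsets are limited to one consonant).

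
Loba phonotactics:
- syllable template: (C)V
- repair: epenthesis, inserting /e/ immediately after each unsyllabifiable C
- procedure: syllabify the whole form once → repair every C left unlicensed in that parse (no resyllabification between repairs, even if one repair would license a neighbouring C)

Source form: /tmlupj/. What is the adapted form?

temelupeje

The consonants /t/, /m/, /p/, /j/ cannot be parsed into a legal (C)V syllable (no codas are permitted; onsets are limited to one consonant).
Each unlicensed consonant becomes the onset of a new syllable: /t/ → /te/, /m/ → /me/, /p/ → /pe/, /j/ → /je/.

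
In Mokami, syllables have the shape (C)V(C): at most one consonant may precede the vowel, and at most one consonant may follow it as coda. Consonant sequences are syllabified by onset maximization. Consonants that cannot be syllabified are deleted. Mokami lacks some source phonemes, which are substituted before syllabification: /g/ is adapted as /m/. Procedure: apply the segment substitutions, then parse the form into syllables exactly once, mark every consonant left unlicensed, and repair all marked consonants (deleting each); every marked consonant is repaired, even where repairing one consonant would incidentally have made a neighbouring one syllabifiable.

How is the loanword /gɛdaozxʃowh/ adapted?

Substitution: /g/ → /m/, giving /mɛdaozxʃowh/.
The consonants /x/, /h/ cannot be parsed into a legal (C)V(C) syllable (at most one coda consonant is licensed; onsets are limited to one consonant).
Each unlicensed consonant is deleted: /x/, /h/.

mɛdaozʃow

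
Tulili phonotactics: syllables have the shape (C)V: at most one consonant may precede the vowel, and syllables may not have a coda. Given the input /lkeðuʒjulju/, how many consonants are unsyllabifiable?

Syllabifying with onset maximization leaves /l/, /ʒ/, /l/ stranded (no codas are permitted; onsets are limited to one consonant).

3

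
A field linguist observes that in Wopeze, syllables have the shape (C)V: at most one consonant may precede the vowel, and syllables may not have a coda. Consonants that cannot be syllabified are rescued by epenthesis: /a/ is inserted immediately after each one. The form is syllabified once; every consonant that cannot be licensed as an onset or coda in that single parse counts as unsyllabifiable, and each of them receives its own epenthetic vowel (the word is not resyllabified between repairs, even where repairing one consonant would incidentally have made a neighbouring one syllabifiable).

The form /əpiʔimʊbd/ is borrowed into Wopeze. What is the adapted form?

The consonants /b/, /d/ cannot be parsed into a legal (C)V syllable (no codas are permitted; onsets are limited to one consonant).
Inserting the epenthetic vowel yields /b/ → /ba/, /d/ → /da/.

əpiʔimʊbada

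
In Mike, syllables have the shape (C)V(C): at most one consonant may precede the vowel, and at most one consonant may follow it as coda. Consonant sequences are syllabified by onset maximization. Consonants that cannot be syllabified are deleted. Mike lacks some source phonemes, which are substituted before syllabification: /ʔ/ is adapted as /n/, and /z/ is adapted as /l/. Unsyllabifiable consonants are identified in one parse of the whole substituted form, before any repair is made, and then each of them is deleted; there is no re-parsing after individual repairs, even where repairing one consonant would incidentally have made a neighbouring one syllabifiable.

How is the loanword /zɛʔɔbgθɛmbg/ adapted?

Substitution: /z/ → /l/, /ʔ/ → /n/, giving /lɛnɔbgθɛmbg/.
Syllabifying with onset maximization leaves /g/, /b/, /g/ stranded (at most one coda consonant is licensed; onsets are limited to one consonant).
Deletion applies to /g/, /b/, /g/.

lɛnɔbθɛm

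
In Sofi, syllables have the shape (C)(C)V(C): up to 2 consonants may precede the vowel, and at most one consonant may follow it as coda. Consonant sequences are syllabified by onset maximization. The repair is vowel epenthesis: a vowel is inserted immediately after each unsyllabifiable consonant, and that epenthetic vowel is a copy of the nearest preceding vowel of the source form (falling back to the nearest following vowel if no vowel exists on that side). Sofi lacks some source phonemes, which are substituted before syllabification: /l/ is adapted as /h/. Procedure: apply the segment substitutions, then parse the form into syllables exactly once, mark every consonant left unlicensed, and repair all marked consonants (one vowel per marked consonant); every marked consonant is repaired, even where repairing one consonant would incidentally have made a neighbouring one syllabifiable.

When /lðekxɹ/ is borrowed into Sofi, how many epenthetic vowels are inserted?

2

After substitution the input is /hðekxɹ/.
The unsyllabifiable consonants are /x/, /ɹ/; each receives one epenthetic vowel.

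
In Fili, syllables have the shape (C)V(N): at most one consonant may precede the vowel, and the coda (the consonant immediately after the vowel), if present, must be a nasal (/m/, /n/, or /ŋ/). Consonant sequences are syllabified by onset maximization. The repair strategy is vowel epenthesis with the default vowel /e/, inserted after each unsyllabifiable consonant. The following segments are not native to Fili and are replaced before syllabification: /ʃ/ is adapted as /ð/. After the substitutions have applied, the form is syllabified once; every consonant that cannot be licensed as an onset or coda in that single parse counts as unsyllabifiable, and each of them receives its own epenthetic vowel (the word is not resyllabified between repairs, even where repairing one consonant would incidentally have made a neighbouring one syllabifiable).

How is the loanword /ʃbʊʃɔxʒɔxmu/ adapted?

ðebʊðɔxeʒɔxemu

Substitution: /ʃ/ → /ð/, giving /ðbʊðɔxʒɔxmu/.
Under (C)V(N), the unsyllabifiable consonants are /ð/, /x/, /x/ (only a nasal (/m/, /n/, or /ŋ/) is licensed in coda position; onsets are limited to one consonant).
Each unlicensed consonant becomes the onset of a new syllable: /ð/ → /ðe/, /x/ → /xe/, /x/ → /xe/.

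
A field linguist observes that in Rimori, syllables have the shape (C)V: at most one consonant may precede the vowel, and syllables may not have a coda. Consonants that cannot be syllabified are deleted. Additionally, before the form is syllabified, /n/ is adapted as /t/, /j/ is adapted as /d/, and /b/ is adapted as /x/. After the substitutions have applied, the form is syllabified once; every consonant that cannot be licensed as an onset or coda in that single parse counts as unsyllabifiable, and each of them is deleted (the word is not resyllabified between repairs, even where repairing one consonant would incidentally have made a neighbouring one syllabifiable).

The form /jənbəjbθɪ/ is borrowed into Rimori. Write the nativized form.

dəxəθɪ

Substitution: /j/ → /d/, /n/ → /t/, /b/ → /x/, giving /dətxədxθɪ/.
Under (C)V, the unsyllabifiable consonants are /t/, /d/, /x/ (no codas are permitted; onsets are limited to one consonant).
Deletion applies to /t/, /d/, /x/.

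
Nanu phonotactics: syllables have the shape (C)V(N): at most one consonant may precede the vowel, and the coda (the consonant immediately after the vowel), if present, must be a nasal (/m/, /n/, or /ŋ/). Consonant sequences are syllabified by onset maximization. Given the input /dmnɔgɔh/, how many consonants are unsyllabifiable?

Under (C)V(N), the unsyllabifiable consonants are /d/, /m/, /h/ (only a nasal (/m/, /n/, or /ŋ/) is licensed in coda position; onsets are limited to one consonant).

3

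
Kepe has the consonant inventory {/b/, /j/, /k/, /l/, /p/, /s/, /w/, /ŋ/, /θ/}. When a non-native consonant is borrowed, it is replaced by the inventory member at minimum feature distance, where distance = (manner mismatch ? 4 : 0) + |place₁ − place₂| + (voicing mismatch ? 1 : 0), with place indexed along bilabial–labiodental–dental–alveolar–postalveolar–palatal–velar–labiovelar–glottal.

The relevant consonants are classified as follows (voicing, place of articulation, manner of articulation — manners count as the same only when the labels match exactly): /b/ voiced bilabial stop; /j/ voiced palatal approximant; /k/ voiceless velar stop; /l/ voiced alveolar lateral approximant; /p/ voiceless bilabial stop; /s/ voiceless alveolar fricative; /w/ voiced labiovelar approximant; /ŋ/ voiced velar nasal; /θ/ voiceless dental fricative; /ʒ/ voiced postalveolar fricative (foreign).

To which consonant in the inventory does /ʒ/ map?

/s/ is closest: same manner (fricative), place distance 1 (postalveolar→alveolar), voicing differs (+1); total 2. Next closest is /θ/ at distance 3.

s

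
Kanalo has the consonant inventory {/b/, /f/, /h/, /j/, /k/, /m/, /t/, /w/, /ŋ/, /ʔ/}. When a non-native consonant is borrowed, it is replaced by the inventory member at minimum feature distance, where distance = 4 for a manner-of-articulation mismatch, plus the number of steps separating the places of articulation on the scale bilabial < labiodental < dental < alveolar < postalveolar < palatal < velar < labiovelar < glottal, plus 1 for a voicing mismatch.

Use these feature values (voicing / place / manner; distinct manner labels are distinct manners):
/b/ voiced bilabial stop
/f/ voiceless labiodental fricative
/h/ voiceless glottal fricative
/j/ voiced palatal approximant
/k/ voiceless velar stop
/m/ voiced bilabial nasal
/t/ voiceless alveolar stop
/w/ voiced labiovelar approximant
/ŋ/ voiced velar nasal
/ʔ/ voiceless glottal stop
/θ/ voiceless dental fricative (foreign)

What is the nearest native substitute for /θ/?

f

/f/ is closest: same manner (fricative), place distance 1 (dental→labiodental), same voicing; total 1. Next closest is /t/ at distance 5.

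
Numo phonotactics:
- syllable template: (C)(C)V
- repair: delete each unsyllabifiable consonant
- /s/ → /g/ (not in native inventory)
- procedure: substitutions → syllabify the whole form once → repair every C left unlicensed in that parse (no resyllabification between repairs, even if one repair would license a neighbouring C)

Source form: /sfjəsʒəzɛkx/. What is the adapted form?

Substitution: /s/ → /g/, giving /gfjəgʒəzɛkx/.
Syllabifying with onset maximization leaves /g/, /k/, /x/ stranded (no codas are permitted; onsets may contain at most 2 consonants).
Each unlicensed consonant is deleted: /g/, /k/, /x/.

fjəgʒəzɛ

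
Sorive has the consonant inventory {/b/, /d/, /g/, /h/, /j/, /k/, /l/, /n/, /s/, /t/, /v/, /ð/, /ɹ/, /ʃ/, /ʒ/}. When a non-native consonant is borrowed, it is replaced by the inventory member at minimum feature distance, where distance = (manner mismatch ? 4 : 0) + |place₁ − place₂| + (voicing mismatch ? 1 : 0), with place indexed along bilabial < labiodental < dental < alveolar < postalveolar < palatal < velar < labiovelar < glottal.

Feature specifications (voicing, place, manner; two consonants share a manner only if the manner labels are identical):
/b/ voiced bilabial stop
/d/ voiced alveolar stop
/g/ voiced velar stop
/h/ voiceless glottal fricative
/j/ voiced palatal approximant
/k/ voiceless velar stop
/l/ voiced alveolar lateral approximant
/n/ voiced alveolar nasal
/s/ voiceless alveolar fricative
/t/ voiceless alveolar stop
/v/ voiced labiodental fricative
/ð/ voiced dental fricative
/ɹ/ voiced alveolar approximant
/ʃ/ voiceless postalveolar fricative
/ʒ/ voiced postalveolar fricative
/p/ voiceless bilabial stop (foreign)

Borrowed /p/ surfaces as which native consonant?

/b/ is closest: same manner (stop), place distance 0 (bilabial→bilabial), voicing differs (+1); total 1. Next closest is /t/ at distance 3.

b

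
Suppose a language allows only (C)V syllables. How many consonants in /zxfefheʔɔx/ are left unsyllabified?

Under (C)V, the unsyllabifiable consonants are /z/, /x/, /f/, /x/ (no codas are permitted; onsets are limited to one consonant).

4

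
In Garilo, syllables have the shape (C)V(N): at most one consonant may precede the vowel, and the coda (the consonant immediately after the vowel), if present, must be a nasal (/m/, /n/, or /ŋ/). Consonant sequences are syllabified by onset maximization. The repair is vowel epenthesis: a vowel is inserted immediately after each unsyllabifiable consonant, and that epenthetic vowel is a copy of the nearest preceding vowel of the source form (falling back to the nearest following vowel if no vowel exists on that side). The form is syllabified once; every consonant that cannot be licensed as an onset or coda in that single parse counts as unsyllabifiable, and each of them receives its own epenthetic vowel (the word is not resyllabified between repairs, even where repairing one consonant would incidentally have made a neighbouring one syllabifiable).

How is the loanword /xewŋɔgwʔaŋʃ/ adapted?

xeweŋɔgɔwɔʔaŋʃa

Syllabifying with onset maximization leaves /w/, /g/, /w/, /ʃ/ stranded (only a nasal (/m/, /n/, or /ŋ/) is licensed in coda position; onsets are limited to one consonant).
Epenthesis after each stranded consonant: /w/ → /we/, /g/ → /gɔ/, /w/ → /wɔ/, /ʃ/ → /ʃa/.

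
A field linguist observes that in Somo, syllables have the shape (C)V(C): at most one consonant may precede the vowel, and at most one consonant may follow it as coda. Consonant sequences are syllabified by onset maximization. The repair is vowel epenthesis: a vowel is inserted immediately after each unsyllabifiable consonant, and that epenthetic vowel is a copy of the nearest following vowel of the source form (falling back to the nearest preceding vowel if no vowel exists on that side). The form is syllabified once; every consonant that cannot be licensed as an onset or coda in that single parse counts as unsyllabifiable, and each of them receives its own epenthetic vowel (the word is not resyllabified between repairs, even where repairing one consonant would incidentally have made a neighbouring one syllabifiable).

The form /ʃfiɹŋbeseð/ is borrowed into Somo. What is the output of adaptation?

The consonants /ʃ/, /ŋ/ cannot be parsed into a legal (C)V(C) syllable (at most one coda consonant is licensed; onsets are limited to one consonant).
Inserting the epenthetic vowel yields /ʃ/ → /ʃi/, /ŋ/ → /ŋe/.

ʃifiɹŋebeseð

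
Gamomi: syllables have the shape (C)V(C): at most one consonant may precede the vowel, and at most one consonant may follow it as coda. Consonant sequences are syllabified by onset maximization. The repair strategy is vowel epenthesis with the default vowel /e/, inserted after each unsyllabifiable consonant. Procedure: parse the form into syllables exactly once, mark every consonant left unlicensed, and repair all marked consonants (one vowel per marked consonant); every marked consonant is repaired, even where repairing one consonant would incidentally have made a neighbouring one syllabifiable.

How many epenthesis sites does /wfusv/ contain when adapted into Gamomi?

The unsyllabifiable consonants are /w/, /v/; each receives one epenthetic vowel.

2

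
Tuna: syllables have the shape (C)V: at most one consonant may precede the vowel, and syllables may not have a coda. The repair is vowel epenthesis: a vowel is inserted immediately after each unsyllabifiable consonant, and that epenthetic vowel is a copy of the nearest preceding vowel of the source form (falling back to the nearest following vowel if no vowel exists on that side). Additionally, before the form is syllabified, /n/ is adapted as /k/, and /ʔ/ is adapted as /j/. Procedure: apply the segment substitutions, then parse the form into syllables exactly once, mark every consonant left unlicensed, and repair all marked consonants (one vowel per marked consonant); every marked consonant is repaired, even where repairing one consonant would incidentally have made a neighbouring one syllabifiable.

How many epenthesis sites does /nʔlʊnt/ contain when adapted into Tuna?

4

After substitution the input is /kjlʊkt/.
The unsyllabifiable consonants are /k/, /j/, /k/, /t/; each receives one epenthetic vowel.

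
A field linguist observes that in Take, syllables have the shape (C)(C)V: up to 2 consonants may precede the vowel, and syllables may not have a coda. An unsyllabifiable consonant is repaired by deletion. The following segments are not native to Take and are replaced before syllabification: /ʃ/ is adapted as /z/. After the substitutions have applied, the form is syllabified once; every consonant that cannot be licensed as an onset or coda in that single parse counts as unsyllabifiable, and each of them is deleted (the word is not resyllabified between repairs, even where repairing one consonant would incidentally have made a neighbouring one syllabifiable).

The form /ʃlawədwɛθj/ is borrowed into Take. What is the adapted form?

zlawədwɛ

Substitution: /ʃ/ → /z/, giving /zlawədwɛθj/.
Syllabifying with onset maximization leaves /θ/, /j/ stranded (no codas are permitted; onsets may contain at most 2 consonants).
Each unlicensed consonant is deleted: /θ/, /j/.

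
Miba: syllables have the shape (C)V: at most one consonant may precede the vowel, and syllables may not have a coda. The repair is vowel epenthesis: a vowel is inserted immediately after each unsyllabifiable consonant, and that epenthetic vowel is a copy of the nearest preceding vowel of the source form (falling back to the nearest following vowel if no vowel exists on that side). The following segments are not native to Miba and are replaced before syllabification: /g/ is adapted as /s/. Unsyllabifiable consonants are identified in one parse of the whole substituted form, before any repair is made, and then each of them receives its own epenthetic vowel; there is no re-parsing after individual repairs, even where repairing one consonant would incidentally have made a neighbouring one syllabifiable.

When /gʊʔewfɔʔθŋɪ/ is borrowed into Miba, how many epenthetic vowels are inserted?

After substitution the input is /sʊʔewfɔʔθŋɪ/.
The unsyllabifiable consonants are /w/, /ʔ/, /θ/; each receives one epenthetic vowel.

3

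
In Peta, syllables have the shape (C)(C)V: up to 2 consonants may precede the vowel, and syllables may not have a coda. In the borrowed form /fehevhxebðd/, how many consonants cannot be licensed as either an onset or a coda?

4

The consonants /v/, /b/, /ð/, /d/ cannot be parsed into a legal (C)(C)V syllable (no codas are permitted; onsets may contain at most 2 consonants).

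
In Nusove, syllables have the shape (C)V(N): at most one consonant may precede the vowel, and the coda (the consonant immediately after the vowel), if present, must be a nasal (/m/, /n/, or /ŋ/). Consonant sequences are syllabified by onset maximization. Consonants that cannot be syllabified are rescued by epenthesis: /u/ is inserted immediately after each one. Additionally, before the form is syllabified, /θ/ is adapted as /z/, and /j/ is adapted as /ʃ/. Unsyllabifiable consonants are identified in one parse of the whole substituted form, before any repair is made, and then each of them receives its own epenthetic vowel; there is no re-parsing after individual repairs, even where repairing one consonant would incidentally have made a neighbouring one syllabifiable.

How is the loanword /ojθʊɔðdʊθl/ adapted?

oʃuzʊɔðudʊzulu

Substitution: /j/ → /ʃ/, /θ/ → /z/, giving /oʃzʊɔðdʊzl/.
The consonants /ʃ/, /ð/, /z/, /l/ cannot be parsed into a legal (C)V(N) syllable (only a nasal (/m/, /n/, or /ŋ/) is licensed in coda position; onsets are limited to one consonant).
Each unlicensed consonant becomes the onset of a new syllable: /ʃ/ → /ʃu/, /ð/ → /ðu/, /z/ → /zu/, /l/ → /lu/.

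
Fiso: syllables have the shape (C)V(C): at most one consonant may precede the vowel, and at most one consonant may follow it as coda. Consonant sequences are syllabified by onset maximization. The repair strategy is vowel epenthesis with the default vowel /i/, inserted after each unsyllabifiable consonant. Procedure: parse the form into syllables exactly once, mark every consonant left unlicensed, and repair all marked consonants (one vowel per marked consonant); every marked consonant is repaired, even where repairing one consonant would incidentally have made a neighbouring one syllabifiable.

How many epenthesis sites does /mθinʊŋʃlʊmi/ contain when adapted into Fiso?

The unsyllabifiable consonants are /m/, /ʃ/; each receives one epenthetic vowel.

2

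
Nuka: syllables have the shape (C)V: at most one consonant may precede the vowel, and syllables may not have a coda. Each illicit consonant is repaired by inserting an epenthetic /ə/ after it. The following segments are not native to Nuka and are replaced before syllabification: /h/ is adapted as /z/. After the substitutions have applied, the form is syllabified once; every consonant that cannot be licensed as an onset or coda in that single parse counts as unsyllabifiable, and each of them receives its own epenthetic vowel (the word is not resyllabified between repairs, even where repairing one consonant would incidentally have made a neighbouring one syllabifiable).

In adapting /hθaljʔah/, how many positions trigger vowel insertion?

4

After substitution the input is /zθaljʔaz/.
The unsyllabifiable consonants are /z/, /l/, /j/, /z/; each receives one epenthetic vowel.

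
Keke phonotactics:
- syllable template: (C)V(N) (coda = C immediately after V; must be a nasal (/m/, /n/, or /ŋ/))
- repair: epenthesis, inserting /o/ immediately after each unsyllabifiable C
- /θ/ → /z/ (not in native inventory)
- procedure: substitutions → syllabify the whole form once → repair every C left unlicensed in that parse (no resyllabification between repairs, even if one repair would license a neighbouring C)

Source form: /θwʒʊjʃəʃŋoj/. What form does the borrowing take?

zowoʒʊjoʃəʃoŋojo

Substitution: /θ/ → /z/, giving /zwʒʊjʃəʃŋoj/.
Syllabifying with onset maximization leaves /z/, /w/, /j/, /ʃ/, /j/ stranded (only a nasal (/m/, /n/, or /ŋ/) is licensed in coda position; onsets are limited to one consonant).
Epenthesis after each stranded consonant: /z/ → /zo/, /w/ → /wo/, /j/ → /jo/, /ʃ/ → /ʃo/, /j/ → /jo/.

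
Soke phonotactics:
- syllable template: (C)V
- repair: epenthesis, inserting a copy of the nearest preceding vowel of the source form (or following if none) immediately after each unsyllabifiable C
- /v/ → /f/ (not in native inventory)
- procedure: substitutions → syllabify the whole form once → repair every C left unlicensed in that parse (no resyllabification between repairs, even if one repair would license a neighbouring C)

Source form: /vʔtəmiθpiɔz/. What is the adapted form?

Substitution: /v/ → /f/, giving /fʔtəmiθpiɔz/.
Syllabifying with onset maximization leaves /f/, /ʔ/, /θ/, /z/ stranded (no codas are permitted; onsets are limited to one consonant).
Inserting the epenthetic vowel yields /f/ → /fə/, /ʔ/ → /ʔə/, /θ/ → /θi/, /z/ → /zɔ/.

fəʔətəmiθipiɔzɔ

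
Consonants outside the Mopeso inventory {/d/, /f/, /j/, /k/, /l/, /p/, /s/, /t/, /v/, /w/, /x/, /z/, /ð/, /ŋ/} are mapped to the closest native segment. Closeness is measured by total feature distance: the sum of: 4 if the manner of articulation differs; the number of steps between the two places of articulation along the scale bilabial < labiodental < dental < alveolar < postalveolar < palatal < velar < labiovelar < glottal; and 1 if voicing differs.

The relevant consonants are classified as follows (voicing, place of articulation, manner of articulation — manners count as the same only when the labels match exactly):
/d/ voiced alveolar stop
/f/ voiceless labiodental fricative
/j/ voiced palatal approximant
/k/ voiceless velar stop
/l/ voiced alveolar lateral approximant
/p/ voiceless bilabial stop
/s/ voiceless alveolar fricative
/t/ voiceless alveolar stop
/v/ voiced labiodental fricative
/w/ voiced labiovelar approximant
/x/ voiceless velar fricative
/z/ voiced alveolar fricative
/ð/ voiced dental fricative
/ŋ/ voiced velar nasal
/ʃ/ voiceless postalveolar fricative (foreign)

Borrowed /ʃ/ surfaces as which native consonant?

s

/s/ is closest: same manner (fricative), place distance 1 (postalveolar→alveolar), same voicing; total 1. Next closest is /x/ at distance 2.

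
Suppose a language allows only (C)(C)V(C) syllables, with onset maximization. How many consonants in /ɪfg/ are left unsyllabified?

Syllabifying with onset maximization leaves /g/ stranded (at most one coda consonant is licensed; onsets may contain at most 2 consonants).

1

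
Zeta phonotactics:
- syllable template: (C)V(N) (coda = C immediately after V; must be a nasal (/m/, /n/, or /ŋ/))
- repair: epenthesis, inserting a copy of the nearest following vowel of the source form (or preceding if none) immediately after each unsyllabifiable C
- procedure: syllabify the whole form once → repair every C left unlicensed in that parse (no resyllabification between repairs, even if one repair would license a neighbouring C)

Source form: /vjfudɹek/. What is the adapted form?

The consonants /v/, /j/, /d/, /k/ cannot be parsed into a legal (C)V(N) syllable (only a nasal (/m/, /n/, or /ŋ/) is licensed in coda position; onsets are limited to one consonant).
Epenthesis after each stranded consonant: /v/ → /vu/, /j/ → /ju/, /d/ → /de/, /k/ → /ke/.

vujufudeɹeke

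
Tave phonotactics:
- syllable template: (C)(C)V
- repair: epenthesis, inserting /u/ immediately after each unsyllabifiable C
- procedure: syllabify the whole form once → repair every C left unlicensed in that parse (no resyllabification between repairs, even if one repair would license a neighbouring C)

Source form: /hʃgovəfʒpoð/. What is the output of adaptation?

huʃgovəfuʒpoðu

Under (C)(C)V, the unsyllabifiable consonants are /h/, /f/, /ð/ (no codas are permitted; onsets may contain at most 2 consonants).
Inserting the epenthetic vowel yields /h/ → /hu/, /f/ → /fu/, /ð/ → /ðu/.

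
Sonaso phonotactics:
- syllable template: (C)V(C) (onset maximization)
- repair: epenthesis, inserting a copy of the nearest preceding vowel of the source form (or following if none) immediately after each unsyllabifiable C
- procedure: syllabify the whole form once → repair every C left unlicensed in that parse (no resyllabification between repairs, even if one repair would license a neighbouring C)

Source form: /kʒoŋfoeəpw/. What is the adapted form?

The consonants /k/, /w/ cannot be parsed into a legal (C)V(C) syllable (at most one coda consonant is licensed; onsets are limited to one consonant).
Inserting the epenthetic vowel yields /k/ → /ko/, /w/ → /wə/.

koʒoŋfoeəpwə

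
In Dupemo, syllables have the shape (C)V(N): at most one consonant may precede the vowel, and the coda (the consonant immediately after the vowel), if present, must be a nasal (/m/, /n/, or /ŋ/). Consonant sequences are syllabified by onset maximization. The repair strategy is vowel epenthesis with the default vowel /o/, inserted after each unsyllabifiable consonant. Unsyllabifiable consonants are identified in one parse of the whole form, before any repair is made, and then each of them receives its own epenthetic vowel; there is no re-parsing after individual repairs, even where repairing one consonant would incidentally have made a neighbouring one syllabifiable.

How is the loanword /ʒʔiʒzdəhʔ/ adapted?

ʒoʔiʒozodəhoʔo

Under (C)V(N), the unsyllabifiable consonants are /ʒ/, /ʒ/, /z/, /h/, /ʔ/ (only a nasal (/m/, /n/, or /ŋ/) is licensed in coda position; onsets are limited to one consonant).
Epenthesis after each stranded consonant: /ʒ/ → /ʒo/, /ʒ/ → /ʒo/, /z/ → /zo/, /h/ → /ho/, /ʔ/ → /ʔo/.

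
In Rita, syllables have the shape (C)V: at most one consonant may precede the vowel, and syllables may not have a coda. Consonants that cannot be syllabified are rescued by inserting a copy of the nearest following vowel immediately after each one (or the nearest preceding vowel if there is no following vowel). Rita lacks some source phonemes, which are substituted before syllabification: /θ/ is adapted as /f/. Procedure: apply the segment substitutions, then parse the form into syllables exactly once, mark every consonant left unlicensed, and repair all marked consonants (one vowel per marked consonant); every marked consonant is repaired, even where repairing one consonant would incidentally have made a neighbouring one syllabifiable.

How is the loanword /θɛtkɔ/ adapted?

Substitution: /θ/ → /f/, giving /fɛtkɔ/.
Under (C)V, the unsyllabifiable consonants are /t/ (no codas are permitted; onsets are limited to one consonant).
Epenthesis after each stranded consonant: /t/ → /tɔ/.

fɛtɔkɔ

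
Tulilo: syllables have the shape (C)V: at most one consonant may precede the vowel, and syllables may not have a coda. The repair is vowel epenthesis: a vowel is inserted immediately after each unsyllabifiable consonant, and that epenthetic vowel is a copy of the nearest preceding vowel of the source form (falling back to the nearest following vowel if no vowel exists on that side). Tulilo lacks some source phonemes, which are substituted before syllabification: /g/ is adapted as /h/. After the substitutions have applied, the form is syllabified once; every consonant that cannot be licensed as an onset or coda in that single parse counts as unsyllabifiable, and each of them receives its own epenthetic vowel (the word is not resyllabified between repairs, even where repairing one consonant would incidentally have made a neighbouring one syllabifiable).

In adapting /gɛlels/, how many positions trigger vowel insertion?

After substitution the input is /hɛlels/.
The unsyllabifiable consonants are /l/, /s/; each receives one epenthetic vowel.

2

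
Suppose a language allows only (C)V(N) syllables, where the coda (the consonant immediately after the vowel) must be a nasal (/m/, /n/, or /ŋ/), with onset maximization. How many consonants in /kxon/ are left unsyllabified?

1

Under (C)V(N), the unsyllabifiable consonants are /k/ (only a nasal (/m/, /n/, or /ŋ/) is licensed in coda position; onsets are limited to one consonant).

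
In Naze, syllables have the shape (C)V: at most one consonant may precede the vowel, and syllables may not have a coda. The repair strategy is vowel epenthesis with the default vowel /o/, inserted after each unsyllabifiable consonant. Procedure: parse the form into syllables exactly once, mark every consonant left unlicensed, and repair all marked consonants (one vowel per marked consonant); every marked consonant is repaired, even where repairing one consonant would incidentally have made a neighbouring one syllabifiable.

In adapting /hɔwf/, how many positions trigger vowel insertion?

The unsyllabifiable consonants are /w/, /f/; each receives one epenthetic vowel.

2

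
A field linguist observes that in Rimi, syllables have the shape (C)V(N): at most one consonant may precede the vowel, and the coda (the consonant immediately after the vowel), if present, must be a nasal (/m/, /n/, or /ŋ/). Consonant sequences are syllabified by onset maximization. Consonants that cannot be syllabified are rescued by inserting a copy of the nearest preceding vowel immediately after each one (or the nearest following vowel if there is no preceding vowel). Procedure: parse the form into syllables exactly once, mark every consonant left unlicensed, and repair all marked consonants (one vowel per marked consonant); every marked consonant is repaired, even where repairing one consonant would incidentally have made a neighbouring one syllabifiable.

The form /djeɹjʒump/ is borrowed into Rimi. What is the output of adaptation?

Syllabifying with onset maximization leaves /d/, /ɹ/, /j/, /p/ stranded (only a nasal (/m/, /n/, or /ŋ/) is licensed in coda position; onsets are limited to one consonant).
Epenthesis after each stranded consonant: /d/ → /de/, /ɹ/ → /ɹe/, /j/ → /je/, /p/ → /pu/.

dejeɹejeʒumpu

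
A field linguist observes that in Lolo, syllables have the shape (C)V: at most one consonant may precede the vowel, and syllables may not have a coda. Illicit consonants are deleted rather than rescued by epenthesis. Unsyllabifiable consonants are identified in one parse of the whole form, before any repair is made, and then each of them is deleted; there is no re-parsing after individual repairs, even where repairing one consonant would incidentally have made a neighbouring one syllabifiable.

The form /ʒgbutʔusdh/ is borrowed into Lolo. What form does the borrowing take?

Under (C)V, the unsyllabifiable consonants are /ʒ/, /g/, /t/, /s/, /d/, /h/ (no codas are permitted; onsets are limited to one consonant).
Each unlicensed consonant is deleted: /ʒ/, /g/, /t/, /s/, /d/, /h/.

buʔu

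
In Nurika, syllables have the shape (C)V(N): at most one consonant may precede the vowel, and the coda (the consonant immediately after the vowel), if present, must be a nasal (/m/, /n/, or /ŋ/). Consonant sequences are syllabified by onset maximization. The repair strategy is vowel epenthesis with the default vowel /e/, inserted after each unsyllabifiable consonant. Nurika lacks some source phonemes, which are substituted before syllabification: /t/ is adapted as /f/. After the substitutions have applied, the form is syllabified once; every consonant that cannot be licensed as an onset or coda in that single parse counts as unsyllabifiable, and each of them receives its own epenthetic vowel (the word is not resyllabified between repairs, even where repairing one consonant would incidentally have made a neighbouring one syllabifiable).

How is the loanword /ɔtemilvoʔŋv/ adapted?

ɔfemilevoʔeŋeve

Substitution: /t/ → /f/, giving /ɔfemilvoʔŋv/.
Syllabifying with onset maximization leaves /l/, /ʔ/, /ŋ/, /v/ stranded (only a nasal (/m/, /n/, or /ŋ/) is licensed in coda position; onsets are limited to one consonant).
Inserting the epenthetic vowel yields /l/ → /le/, /ʔ/ → /ʔe/, /ŋ/ → /ŋe/, /v/ → /ve/.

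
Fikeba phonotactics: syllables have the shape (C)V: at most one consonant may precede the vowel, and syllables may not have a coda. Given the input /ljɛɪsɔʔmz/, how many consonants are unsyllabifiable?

4

Under (C)V, the unsyllabifiable consonants are /l/, /ʔ/, /m/, /z/ (no codas are permitted; onsets are limited to one consonant).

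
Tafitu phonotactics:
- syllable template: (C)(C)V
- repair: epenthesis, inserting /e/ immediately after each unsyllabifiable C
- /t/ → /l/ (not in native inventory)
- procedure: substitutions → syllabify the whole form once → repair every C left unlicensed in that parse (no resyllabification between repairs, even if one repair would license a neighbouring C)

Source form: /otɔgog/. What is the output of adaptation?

olɔgoge

Substitution: /t/ → /l/, giving /olɔgog/.
Syllabifying with onset maximization leaves /g/ stranded (no codas are permitted; onsets may contain at most 2 consonants).
Epenthesis after each stranded consonant: /g/ → /ge/.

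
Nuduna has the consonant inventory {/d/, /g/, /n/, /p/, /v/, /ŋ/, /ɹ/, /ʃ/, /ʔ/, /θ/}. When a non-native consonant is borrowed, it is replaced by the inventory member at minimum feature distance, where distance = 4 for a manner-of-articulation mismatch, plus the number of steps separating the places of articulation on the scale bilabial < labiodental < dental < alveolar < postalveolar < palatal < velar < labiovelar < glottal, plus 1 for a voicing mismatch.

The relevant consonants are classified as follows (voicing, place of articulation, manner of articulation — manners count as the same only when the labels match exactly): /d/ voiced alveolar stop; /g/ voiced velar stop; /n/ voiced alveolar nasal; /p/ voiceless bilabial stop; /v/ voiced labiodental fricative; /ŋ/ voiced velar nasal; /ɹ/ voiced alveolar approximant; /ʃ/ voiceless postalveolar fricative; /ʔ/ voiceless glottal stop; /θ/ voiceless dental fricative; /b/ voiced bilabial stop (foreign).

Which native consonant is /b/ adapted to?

p

/p/ is closest: same manner (stop), place distance 0 (bilabial→bilabial), voicing differs (+1); total 1. Next closest is /d/ at distance 3.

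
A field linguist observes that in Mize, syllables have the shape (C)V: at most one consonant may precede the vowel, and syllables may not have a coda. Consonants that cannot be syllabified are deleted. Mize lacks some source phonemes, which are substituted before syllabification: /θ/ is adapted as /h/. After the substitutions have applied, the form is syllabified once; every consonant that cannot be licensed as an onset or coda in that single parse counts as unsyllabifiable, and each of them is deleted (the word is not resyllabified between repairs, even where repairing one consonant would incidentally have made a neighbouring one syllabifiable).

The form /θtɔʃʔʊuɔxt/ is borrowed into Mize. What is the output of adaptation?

tɔʔʊuɔ

Substitution: /θ/ → /h/, giving /htɔʃʔʊuɔxt/.
Syllabifying with onset maximization leaves /h/, /ʃ/, /x/, /t/ stranded (no codas are permitted; onsets are limited to one consonant).
Deleting the stranded consonants removes /h/, /ʃ/, /x/, /t/.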